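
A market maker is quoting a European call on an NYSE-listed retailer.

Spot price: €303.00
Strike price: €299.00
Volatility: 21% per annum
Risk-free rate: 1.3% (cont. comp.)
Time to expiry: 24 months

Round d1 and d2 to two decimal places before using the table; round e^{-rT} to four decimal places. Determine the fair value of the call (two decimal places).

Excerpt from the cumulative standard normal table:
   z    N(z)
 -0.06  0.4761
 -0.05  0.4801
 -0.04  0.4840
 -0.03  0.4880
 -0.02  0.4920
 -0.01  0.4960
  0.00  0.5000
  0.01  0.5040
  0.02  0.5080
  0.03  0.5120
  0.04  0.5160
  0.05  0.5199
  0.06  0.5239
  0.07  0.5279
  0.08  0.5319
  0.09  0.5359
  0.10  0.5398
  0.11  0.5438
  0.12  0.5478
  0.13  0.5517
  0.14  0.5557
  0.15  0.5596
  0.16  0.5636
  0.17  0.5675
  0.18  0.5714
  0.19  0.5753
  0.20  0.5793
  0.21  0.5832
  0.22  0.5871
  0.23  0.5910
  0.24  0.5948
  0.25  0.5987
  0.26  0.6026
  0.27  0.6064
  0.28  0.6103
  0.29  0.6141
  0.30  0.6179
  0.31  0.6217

σ√T = 0.21·√2 = 0.2970
d₁ = [ln(303/299) + (0.013 + 0.21²/2)·2] / 0.2970 = [0.0133 + 0.0701] / 0.2970 = 0.2808 → 0.28
d₂ = d₁ − σ√T = 0.2808 − 0.2970 = -0.0162 → -0.02
e^(−rT) = e^(−0.013·2) = 0.9743
C = 303·N(0.28) − 299·0.9743·N(-0.02) = 303·0.6103 − 299·0.9743·0.4920 = 184.9209 − 143.3273 = 41.5936

€41.59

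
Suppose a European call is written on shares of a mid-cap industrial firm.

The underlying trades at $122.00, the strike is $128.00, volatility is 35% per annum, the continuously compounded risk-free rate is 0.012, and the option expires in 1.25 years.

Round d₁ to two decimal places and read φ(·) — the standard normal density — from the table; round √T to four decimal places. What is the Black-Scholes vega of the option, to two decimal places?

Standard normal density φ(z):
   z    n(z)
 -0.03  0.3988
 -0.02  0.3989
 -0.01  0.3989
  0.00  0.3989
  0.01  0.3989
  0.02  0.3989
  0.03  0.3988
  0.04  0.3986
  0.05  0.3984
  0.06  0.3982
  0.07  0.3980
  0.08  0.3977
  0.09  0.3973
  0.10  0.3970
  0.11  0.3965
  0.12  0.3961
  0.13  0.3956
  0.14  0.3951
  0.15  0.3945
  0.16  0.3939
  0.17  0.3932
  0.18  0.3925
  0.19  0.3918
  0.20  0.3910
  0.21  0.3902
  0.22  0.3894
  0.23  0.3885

54.08

T = 1.25;  σ√T = 0.3913
ln(S/K) + (r + σ²/2)T = ln(122/128) + (0.012 + 0.35²/2)·1.25 = -0.0480 + 0.0916 = 0.0436
d₁ = 0.0436 / 0.3913 = 0.1113 → 0.11
√T = √1.25 = 1.1180
φ(d₁) = φ(0.11) = 0.3965
vega = S·φ(d₁)·√T = 122·0.3965·1.1180 = 54.0810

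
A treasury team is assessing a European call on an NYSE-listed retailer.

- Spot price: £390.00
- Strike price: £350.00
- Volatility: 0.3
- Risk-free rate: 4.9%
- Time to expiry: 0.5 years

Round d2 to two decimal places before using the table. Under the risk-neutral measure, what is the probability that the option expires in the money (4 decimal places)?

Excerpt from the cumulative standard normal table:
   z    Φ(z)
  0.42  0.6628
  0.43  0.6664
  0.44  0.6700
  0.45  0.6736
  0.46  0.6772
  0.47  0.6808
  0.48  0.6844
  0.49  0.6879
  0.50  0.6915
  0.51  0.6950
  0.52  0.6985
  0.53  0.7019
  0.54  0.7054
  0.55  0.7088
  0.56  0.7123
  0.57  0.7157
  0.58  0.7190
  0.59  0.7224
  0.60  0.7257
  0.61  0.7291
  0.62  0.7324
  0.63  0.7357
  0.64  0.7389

σ√T = 0.3·√0.5 = 0.2121
d₁ = [ln(390/350) + (0.049 + ½·0.3²)·0.5] / (σ√T) = (0.1082 + 0.0470) / 0.2121 = 0.7317 which rounds to 0.73
d₂ = 0.7317 − 0.2121 = 0.5196 which rounds to 0.52
Risk-neutral Pr[S_T > K] = N(d₂) = N(0.52) = 0.6985

0.6985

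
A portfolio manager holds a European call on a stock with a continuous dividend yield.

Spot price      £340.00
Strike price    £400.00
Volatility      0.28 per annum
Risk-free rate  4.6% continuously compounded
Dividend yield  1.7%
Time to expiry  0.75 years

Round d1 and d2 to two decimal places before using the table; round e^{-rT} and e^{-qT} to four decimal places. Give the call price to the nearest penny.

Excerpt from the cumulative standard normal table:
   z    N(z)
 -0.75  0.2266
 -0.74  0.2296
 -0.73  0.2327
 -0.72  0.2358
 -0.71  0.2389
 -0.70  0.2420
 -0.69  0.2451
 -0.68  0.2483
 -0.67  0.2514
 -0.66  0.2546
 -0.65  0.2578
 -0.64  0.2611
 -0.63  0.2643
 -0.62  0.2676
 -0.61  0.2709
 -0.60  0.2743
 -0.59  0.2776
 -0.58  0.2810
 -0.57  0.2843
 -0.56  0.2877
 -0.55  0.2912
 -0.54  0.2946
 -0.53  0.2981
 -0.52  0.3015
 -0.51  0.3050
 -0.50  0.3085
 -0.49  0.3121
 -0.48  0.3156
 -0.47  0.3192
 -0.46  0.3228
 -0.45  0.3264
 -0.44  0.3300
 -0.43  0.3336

σ√T = 0.28·√0.75 = 0.2425
d₁ = [ln(340/400) + (0.046 − 0.017 + 0.28²/2)·0.75] / 0.2425 = [-0.1625 + 0.0512] / 0.2425 = -0.4593 → -0.46
d₂ = d₁ − σ√T = -0.4593 − 0.2425 = -0.7018 → -0.70
exp(−qT) = exp(−0.017·0.75) = 0.9873;  exp(−rT) = exp(−0.046·0.75) = 0.9661
C = 340·0.9873·N(-0.46) − 400·0.9661·N(-0.70) = 340·0.9873·0.3228 − 400·0.9661·0.2420 = 108.3581 − 93.5185 = 14.8397

£14.84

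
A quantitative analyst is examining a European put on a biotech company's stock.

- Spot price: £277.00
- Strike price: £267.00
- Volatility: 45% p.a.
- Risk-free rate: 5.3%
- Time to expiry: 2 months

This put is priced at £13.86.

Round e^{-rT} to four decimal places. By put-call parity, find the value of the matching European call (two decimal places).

e^(−rT) = e^(−0.053·0.1667) = 0.9912
Put-call parity: C − P = S − K·e^(−rT) = 277 − 267·0.9912 = 277 − 264.6504 = 12.3496
C = P + (C − P) = 13.86 + (12.3496) = 26.2096

£26.21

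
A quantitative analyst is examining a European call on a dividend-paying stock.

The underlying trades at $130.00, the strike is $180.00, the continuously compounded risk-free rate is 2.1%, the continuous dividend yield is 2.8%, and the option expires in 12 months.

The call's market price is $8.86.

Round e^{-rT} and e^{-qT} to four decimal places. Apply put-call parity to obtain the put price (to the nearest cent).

$58.70

exp(−qT) = exp(−0.028·1) = 0.9724;  exp(−rT) = exp(−0.021·1) = 0.9792
Put-call parity: C − P = S·e^(−qT) − K·e^(−rT) = 130·0.9724 − 180·0.9792 = 126.4120 − 176.2560 = -49.8440
P = C − (C − P) = 8.86 − (-49.8440) = 58.7040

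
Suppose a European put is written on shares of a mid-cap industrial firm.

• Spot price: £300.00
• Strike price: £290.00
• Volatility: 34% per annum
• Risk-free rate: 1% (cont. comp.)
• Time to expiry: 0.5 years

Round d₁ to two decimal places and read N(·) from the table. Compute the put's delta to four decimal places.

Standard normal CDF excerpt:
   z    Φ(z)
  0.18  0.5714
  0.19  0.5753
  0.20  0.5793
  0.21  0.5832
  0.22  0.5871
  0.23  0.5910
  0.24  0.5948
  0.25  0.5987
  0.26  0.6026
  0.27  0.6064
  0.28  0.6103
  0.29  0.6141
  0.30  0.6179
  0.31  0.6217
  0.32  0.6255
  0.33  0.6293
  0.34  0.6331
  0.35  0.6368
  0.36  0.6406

σ√T = 0.34·√0.5 = 0.2404
d₁ = [ln(300/290) + (0.01 + ½·0.34²)·0.5] / (σ√T) = (0.0339 + 0.0339) / 0.2404 = 0.2820 ≈ 0.28
N(d₁) = N(0.28) = 0.6103
Δ_put = N(d₁) − 1 = 0.6103 − 1 = -0.3897

-0.3897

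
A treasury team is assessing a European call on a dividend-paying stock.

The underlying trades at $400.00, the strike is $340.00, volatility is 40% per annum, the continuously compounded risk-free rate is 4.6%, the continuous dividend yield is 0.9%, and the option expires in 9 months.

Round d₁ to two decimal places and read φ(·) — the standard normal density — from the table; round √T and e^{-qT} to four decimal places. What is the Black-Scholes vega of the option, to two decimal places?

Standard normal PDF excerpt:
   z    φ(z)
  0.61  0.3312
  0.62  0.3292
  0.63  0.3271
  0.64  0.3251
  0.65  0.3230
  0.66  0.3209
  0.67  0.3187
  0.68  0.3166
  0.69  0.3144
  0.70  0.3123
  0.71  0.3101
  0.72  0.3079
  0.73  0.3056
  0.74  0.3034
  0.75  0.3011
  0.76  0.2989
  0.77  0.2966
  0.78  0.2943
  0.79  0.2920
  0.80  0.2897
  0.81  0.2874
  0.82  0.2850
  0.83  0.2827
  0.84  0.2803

σ√T = 0.4·√0.75 = 0.3464
ln(S/K) + (r − q + σ²/2)T = ln(400/340) + (0.046 − 0.009 + 0.4²/2)·0.75 = 0.1625 + 0.0878 = 0.2503
d₁ = 0.2503 / 0.3464 = 0.7225 → 0.72
√T = √0.75 = 0.8660
φ(d₁) = φ(0.72) = 0.3079
exp(−qT) = exp(−0.009·0.75) = 0.9933
vega = S·exp(−qT)·φ(d₁)·√T = 400·0.9933·0.3079·0.8660 = 105.9420
(Call and put vega coincide under Black-Scholes.)

105.94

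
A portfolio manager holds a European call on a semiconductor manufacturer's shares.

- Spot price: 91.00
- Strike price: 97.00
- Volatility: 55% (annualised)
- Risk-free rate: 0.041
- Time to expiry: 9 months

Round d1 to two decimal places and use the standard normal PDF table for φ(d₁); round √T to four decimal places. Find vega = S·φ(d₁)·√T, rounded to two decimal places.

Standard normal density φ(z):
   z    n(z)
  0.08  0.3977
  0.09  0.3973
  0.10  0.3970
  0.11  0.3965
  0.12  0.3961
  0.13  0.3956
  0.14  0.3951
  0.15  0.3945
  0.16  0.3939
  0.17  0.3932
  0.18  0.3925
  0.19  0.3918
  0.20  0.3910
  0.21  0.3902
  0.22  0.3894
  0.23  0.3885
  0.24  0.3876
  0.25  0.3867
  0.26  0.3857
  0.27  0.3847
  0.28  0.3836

30.99

T = 0.75;  σ√T = 0.4763
d₁ = [ln(91/97) + (0.041 + 0.55²/2)·0.75] / 0.4763 = [-0.0639 + 0.1442] / 0.4763 = 0.1687 ⇒ 0.17
√T = √0.75 = 0.8660
φ(d₁) = φ(0.17) = 0.3932
vega = S·φ(d₁)·√T = 91·0.3932·0.8660 = 30.9865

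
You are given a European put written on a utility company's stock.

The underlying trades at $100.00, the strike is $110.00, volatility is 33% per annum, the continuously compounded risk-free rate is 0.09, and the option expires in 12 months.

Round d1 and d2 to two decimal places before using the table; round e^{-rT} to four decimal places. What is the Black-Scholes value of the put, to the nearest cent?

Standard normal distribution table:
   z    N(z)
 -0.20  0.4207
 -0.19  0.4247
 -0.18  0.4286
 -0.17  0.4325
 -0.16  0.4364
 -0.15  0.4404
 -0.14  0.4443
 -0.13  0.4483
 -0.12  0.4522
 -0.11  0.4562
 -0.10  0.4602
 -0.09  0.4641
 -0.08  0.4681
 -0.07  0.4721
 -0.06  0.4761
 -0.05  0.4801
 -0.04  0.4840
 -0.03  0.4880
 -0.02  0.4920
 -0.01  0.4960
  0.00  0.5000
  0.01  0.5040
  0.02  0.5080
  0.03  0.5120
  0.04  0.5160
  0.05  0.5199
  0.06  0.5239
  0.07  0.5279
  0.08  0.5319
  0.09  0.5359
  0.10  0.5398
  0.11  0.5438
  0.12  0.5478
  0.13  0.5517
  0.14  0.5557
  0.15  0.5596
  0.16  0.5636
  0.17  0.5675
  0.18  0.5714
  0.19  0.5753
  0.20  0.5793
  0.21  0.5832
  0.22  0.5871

σ√T = 0.33 × 1.0000 = 0.3300
d₁ = [ln(100/110) + (0.09 + ½·0.33²)·1] / (σ√T) = (-0.0953 + 0.1444) / 0.3300 = 0.1489 → 0.15
d₂ = 0.1489 − 0.3300 = -0.1811 → -0.18
exp(−rT) = exp(−0.09·1) = 0.9139
N(−d₂) = N(0.18) = 0.5714;  N(−d₁) = N(-0.15) = 0.4404
P = 110·0.9139·0.5714 − 100·0.4404 = 57.4423 − 44.0400 = 13.4023

$13.40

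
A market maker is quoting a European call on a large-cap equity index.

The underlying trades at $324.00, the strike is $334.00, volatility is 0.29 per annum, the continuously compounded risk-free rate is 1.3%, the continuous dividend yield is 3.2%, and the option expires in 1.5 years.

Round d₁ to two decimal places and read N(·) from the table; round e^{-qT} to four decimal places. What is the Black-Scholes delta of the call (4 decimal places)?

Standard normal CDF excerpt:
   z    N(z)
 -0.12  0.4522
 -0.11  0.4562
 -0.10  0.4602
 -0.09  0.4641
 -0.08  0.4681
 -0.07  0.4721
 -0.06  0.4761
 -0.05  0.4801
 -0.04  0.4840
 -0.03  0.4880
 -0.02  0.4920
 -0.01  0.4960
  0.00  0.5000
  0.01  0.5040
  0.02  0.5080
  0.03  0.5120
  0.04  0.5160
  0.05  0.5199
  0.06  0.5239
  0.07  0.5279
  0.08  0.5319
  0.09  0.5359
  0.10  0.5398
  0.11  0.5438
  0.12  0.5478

T = 1.5;  σ√T = 0.3552
d₁ = [ln(324/334) + (0.013 − 0.032 + 0.29²/2)·1.5] / 0.3552 = [-0.0304 + 0.0346] / 0.3552 = 0.0118 ⇒ 0.01
N(d₁) = N(0.01) = 0.5040
Δ_call = exp(−qT)·N(d₁) = 0.9531·0.5040 = 0.4804

0.4804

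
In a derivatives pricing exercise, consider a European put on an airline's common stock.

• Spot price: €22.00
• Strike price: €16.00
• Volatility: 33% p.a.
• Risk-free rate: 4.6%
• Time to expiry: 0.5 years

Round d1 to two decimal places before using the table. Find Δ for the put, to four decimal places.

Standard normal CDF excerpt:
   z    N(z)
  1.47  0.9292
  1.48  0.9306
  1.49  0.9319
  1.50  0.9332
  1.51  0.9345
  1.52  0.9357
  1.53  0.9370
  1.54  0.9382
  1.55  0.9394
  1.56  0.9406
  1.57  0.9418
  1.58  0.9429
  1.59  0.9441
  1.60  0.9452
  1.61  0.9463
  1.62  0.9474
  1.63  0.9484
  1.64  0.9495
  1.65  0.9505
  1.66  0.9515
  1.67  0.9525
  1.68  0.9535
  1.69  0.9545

T = 0.5;  σ√T = 0.2333
d₁ = [ln(22/16) + (0.046 + 0.33²/2)·0.5] / 0.2333 = [0.3185 + 0.0502] / 0.2333 = 1.5800 ≈ 1.58
N(d₁) = N(1.58) = 0.9429
Δ_put = N(d₁) − 1 = 0.9429 − 1 = -0.0571

-0.0571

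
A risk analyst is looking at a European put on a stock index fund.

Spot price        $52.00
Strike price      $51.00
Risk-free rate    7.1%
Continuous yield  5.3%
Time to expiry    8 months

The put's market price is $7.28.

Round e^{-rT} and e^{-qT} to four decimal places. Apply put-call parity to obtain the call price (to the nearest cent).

exp(−qT) = exp(−0.053·0.6667) = 0.9653;  exp(−rT) = exp(−0.071·0.6667) = 0.9538
Put-call parity: C − P = S·e^(−qT) − K·e^(−rT) = 52·0.9653 − 51·0.9538 = 50.1956 − 48.6438 = 1.5518
C = P + (C − P) = 7.28 + (1.5518) = 8.8318

$8.83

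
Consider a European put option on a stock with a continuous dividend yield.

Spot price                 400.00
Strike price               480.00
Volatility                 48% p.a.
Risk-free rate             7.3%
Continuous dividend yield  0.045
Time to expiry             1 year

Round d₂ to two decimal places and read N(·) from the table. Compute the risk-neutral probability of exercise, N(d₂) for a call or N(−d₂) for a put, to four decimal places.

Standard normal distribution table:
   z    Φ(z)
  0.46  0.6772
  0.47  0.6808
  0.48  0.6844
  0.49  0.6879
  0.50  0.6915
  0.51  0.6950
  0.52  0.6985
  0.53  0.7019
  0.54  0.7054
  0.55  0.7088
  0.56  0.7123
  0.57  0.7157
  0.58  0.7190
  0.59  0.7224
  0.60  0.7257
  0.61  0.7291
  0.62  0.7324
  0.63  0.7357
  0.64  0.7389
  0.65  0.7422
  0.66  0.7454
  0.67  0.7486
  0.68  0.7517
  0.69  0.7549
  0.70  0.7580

0.7123

σ√T = 0.48 × 1.0000 = 0.4800
ln(S/K) + (r − q + σ²/2)T = ln(400/480) + (0.073 − 0.045 + 0.48²/2)·1 = -0.1823 + 0.1432 = -0.0391
d₁ = -0.0391 / 0.4800 = -0.0815 ≈ -0.08
d₂ = d₁ − σ√T = -0.0815 − 0.4800 = -0.5615 ≈ -0.56
Risk-neutral Pr[S_T < K] = N(−d₂) = N(0.56) = 0.7123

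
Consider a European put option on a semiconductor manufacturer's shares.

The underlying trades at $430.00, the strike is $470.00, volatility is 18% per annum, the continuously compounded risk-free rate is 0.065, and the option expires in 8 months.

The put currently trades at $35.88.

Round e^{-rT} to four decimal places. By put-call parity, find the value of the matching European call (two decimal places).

$15.81

e^(−rT) = e^(−0.065·0.6667) = 0.9576
Put-call parity: C − P = S − K·e^(−rT) = 430 − 470·0.9576 = 430 − 450.0720 = -20.0720
C = P + (C − P) = 35.88 + (-20.0720) = 15.8080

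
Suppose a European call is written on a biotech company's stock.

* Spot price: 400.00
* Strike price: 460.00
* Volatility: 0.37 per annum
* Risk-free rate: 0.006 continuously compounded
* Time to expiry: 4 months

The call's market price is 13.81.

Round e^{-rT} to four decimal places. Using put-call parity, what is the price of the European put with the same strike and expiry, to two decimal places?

72.89

exp(−rT) = exp(−0.006·0.3333) = 0.9980
Put-call parity: C − P = S − K·e^(−rT) = 400 − 460·0.9980 = 400 − 459.0800 = -59.0800
P = C − (C − P) = 13.81 − (-59.0800) = 72.8900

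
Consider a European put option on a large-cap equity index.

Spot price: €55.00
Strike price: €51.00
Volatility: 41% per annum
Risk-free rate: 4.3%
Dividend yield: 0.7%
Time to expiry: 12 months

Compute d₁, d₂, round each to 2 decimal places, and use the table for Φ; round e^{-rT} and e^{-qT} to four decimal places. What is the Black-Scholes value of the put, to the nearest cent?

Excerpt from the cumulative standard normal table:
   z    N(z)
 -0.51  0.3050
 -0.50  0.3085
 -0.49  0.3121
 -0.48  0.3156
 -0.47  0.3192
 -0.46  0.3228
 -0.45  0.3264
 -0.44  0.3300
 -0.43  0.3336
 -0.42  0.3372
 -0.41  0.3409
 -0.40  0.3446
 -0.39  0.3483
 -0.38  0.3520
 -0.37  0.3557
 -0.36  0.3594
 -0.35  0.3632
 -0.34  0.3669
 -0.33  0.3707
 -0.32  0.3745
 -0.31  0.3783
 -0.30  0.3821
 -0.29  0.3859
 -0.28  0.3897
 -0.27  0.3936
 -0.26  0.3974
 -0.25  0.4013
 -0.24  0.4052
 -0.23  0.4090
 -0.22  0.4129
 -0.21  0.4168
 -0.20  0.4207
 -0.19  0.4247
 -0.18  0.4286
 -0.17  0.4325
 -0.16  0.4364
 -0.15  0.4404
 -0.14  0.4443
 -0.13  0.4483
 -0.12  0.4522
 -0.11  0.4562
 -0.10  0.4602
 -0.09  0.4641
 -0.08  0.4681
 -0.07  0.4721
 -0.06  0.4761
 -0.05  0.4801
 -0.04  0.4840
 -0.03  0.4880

σ√T = 0.41·√1 = 0.4100
d₁ = [ln(55/51) + (0.043 − 0.007 + ½·0.41²)·1] / (σ√T) = (0.0755 + 0.1200) / 0.4100 = 0.4770 ⇒ 0.48
d₂ = 0.4770 − 0.4100 = 0.0670 ⇒ 0.07
e^(−qT) = e^(−0.007·1) = 0.9930;  e^(−rT) = e^(−0.043·1) = 0.9579
P = 51·0.9579·N(-0.07) − 55·0.9930·N(-0.48) = 51·0.9579·0.4721 − 55·0.9930·0.3156 = 23.0635 − 17.2365 = 5.8270

€5.83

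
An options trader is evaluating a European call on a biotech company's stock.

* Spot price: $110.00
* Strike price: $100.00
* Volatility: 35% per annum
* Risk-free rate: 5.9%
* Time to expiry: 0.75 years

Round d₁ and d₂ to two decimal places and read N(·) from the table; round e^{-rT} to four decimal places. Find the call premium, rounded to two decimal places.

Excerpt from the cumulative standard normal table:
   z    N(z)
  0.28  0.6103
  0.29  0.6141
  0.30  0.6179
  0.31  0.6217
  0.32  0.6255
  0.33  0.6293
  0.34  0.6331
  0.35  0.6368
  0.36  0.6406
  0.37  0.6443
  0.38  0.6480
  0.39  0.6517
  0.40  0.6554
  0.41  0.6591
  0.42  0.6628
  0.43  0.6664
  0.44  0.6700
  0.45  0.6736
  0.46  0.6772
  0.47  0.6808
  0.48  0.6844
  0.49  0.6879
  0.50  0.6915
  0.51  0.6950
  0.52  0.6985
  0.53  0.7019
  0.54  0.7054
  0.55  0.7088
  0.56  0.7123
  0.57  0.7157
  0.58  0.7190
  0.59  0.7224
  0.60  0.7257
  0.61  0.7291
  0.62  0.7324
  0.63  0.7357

$20.72

σ√T = 0.35 × 0.8660 = 0.3031
d₁ = [ln(110/100) + (0.059 + ½·0.35²)·0.75] / (σ√T) = (0.0953 + 0.0902) / 0.3031 = 0.6120 which rounds to 0.61
d₂ = 0.6120 − 0.3031 = 0.3089 which rounds to 0.31
e^(−rT) = e^(−0.059·0.75) = 0.9567
N(d₁) = N(0.61) = 0.7291;  N(d₂) = N(0.31) = 0.6217
C = 110·0.7291 − 100·0.9567·0.6217 = 80.2010 − 59.4780 = 20.7230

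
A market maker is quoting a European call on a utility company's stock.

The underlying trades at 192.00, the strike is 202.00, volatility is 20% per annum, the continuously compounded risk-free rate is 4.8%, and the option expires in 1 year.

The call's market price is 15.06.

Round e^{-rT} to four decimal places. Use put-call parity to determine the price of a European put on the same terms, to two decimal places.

exp(−rT) = exp(−0.048·1) = 0.9531
Put-call parity: C − P = S − K·e^(−rT) = 192 − 202·0.9531 = 192 − 192.5262 = -0.5262
P = C − (C − P) = 15.06 − (-0.5262) = 15.5862

15.59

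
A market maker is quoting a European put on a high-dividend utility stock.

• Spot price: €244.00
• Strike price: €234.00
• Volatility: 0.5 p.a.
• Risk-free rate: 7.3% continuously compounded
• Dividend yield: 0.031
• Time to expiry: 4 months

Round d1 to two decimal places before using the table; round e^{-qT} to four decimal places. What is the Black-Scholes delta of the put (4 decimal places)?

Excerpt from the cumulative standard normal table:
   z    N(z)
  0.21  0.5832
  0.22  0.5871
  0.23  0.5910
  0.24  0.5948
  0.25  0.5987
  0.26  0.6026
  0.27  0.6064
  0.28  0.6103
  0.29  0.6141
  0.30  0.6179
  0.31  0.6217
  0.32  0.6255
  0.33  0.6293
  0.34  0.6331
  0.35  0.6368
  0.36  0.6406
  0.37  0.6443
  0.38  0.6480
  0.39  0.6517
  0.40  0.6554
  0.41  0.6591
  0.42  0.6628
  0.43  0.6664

σ√T = 0.5·√0.3333 = 0.2887
d₁ = [ln(244/234) + (0.073 − 0.031 + 0.5²/2)·0.3333] / 0.2887 = [0.0418 + 0.0557] / 0.2887 = 0.3378 → 0.34
N(d₁) = N(0.34) = 0.6331
Δ_put = e^(−qT)·(N(d₁) − 1) = 0.9897·(0.6331 − 1) = -0.3631

-0.3631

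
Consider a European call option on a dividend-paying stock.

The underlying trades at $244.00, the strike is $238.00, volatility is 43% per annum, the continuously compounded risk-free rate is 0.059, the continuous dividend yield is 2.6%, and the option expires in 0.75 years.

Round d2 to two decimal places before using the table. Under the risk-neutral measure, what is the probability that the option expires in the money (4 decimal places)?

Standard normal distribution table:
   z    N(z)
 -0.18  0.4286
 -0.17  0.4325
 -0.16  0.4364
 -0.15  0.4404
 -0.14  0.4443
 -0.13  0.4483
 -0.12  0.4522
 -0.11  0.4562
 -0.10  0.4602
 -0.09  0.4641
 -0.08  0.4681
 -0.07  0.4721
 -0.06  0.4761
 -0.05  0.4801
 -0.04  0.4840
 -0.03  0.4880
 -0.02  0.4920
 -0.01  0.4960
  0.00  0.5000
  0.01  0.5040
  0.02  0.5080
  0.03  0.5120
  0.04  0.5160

T = 0.75;  σ√T = 0.3724
d₁ = [ln(244/238) + (0.059 − 0.026 + 0.43²/2)·0.75] / 0.3724 = [0.0249 + 0.0941] / 0.3724 = 0.3195 which rounds to 0.32
d₂ = d₁ − σ√T = 0.3195 − 0.3724 = -0.0529 which rounds to -0.05
Risk-neutral Pr[S_T > K] = N(d₂) = N(-0.05) = 0.4801

0.4801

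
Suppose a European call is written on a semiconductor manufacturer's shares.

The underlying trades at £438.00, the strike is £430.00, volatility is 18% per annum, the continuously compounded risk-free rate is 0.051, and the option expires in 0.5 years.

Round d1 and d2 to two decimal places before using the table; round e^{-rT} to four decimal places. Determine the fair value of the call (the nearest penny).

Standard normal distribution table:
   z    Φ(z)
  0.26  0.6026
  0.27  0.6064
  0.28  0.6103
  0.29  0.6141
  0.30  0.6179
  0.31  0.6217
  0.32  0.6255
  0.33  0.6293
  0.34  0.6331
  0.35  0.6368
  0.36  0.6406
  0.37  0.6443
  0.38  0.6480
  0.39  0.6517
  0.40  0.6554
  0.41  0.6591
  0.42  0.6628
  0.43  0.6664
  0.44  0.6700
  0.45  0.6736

£32.87

σ√T = 0.18 × 0.7071 = 0.1273
d₁ = [ln(438/430) + (0.051 + ½·0.18²)·0.5] / (σ√T) = (0.0184 + 0.0336) / 0.1273 = 0.4088 which rounds to 0.41
d₂ = 0.4088 − 0.1273 = 0.2815 which rounds to 0.28
exp(−rT) = exp(−0.051·0.5) = 0.9748
N(d₁) = N(0.41) = 0.6591;  N(d₂) = N(0.28) = 0.6103
C = 438·0.6591 − 430·0.9748·0.6103 = 288.6858 − 255.8158 = 32.8700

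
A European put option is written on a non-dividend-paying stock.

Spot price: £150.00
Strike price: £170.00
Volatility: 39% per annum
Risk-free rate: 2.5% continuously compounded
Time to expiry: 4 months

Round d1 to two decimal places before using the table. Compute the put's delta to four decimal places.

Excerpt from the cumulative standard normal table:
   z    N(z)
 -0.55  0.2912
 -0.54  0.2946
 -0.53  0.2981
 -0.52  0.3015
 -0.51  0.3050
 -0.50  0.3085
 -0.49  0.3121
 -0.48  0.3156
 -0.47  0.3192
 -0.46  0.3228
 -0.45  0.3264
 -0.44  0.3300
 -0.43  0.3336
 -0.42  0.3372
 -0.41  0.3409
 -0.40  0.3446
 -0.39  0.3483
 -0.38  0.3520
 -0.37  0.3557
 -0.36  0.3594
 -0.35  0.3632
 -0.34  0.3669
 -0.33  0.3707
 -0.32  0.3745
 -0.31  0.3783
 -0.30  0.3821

σ√T = 0.39·√0.3333 = 0.2252
d₁ = [ln(150/170) + (0.025 + ½·0.39²)·0.3333] / (σ√T) = (-0.1252 + 0.0337) / 0.2252 = -0.4063 → -0.41
N(d₁) = N(-0.41) = 0.3409
Δ_put = N(d₁) − 1 = 0.3409 − 1 = -0.6591

-0.6591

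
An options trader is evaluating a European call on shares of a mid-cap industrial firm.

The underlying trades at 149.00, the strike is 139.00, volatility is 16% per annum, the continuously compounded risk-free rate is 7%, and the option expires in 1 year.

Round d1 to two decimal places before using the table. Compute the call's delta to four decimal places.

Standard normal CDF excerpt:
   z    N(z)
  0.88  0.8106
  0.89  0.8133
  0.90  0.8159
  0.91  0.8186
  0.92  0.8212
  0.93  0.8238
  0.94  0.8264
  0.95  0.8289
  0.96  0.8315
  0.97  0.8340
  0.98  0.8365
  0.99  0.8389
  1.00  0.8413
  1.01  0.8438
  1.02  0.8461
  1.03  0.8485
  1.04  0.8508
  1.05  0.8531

σ√T = 0.16 × 1.0000 = 0.1600
ln(S/K) + (r + σ²/2)T = ln(149/139) + (0.07 + 0.16²/2)·1 = 0.0695 + 0.0828 = 0.1523
d₁ = 0.1523 / 0.1600 = 0.9517 ≈ 0.95
N(d₁) = N(0.95) = 0.8289
Δ_call = N(d₁) = 0.8289

0.8289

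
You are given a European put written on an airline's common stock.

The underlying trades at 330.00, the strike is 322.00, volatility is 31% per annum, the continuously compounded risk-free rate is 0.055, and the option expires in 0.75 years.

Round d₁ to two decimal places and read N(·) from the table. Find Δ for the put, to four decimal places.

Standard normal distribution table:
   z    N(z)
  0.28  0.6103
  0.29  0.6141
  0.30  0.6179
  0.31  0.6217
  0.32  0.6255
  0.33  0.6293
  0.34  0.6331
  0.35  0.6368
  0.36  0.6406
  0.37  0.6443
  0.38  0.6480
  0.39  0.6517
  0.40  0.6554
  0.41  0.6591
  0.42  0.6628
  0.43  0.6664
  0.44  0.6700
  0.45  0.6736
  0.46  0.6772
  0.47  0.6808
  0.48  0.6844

-0.3520

σ√T = 0.31 × 0.8660 = 0.2685
d₁ = [ln(330/322) + (0.055 + 0.31²/2)·0.75] / 0.2685 = [0.0245 + 0.0773] / 0.2685 = 0.3793 ≈ 0.38
N(d₁) = N(0.38) = 0.6480
Δ_put = N(d₁) − 1 = 0.6480 − 1 = -0.3520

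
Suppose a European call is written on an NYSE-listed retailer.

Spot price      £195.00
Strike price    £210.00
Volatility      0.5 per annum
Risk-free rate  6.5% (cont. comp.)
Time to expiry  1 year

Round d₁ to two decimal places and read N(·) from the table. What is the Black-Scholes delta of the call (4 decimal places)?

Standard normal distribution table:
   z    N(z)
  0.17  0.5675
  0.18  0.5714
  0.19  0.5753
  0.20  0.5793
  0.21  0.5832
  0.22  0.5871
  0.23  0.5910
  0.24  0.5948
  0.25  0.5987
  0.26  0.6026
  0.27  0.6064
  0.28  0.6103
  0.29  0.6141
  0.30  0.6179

0.5910

σ√T = 0.5 × 1.0000 = 0.5000
d₁ = [ln(195/210) + (0.065 + 0.5²/2)·1] / 0.5000 = [-0.0741 + 0.1900] / 0.5000 = 0.2318 → 0.23
N(d₁) = N(0.23) = 0.5910
Δ_call = N(d₁) = 0.5910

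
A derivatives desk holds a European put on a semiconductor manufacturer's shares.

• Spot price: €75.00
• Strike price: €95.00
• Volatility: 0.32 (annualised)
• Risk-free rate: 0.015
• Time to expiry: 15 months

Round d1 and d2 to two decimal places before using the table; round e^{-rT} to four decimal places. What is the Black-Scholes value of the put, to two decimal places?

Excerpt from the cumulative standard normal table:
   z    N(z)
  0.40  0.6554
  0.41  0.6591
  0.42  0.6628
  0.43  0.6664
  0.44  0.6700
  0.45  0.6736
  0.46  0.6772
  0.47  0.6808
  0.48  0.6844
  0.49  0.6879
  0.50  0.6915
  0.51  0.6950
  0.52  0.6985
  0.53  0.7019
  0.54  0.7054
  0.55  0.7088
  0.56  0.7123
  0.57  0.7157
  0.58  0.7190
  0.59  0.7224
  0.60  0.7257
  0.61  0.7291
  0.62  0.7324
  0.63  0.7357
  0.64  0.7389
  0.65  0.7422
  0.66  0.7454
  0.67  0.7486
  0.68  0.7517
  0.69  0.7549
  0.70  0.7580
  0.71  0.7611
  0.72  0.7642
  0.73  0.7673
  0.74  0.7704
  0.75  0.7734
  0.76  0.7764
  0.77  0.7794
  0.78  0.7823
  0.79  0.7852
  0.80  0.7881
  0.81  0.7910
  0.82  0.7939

σ√T = 0.32 × 1.1180 = 0.3578
ln(S/K) + (r + σ²/2)T = ln(75/95) + (0.015 + 0.32²/2)·1.25 = -0.2364 + 0.0828 = -0.1536
d₁ = -0.1536 / 0.3578 = -0.4294 ⇒ -0.43
d₂ = d₁ − σ√T = -0.4294 − 0.3578 = -0.7872 ⇒ -0.79
e^(−rT) = e^(−0.015·1.25) = 0.9814
N(−d₂) = N(0.79) = 0.7852;  N(−d₁) = N(0.43) = 0.6664
P = 95·0.9814·0.7852 − 75·0.6664 = 73.2066 − 49.9800 = 23.2266

€23.23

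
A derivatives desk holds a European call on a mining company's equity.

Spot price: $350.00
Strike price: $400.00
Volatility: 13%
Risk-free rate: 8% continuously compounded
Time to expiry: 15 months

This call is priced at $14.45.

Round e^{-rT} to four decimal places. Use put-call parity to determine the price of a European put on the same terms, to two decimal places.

$26.37

exp(−rT) = exp(−0.08·1.25) = 0.9048
Put-call parity: C − P = S − K·e^(−rT) = 350 − 400·0.9048 = 350 − 361.9200 = -11.9200
P = C − (C − P) = 14.45 − (-11.9200) = 26.3700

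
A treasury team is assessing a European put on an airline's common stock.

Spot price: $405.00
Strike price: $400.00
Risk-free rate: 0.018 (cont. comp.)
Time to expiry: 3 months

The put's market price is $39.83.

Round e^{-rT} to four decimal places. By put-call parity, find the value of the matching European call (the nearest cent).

e^(−rT) = e^(−0.018·0.25) = 0.9955
Put-call parity: C − P = S − K·e^(−rT) = 405 − 400·0.9955 = 405 − 398.2000 = 6.8000
C = P + (C − P) = 39.83 + (6.8000) = 46.6300

$46.63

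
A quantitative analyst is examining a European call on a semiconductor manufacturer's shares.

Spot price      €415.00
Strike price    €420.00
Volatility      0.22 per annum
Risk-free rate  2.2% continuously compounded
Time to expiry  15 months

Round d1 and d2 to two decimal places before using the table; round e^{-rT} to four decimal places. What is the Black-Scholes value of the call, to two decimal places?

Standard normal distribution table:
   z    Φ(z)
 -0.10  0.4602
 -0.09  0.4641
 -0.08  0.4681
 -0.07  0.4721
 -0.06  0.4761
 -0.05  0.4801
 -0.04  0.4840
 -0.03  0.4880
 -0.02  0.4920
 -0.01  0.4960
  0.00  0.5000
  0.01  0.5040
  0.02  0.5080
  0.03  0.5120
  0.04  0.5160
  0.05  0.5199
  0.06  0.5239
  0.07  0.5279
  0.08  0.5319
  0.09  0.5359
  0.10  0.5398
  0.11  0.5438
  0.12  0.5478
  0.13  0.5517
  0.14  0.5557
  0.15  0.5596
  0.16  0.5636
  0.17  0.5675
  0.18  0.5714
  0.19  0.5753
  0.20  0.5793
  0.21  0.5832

€44.21

σ√T = 0.22·√1.25 = 0.2460
ln(S/K) + (r + σ²/2)T = ln(415/420) + (0.022 + 0.22²/2)·1.25 = -0.0120 + 0.0577 = 0.0458
d₁ = 0.0458 / 0.2460 = 0.1861 → 0.19
d₂ = d₁ − σ√T = 0.1861 − 0.2460 = -0.0599 → -0.06
e^(−rT) = e^(−0.022·1.25) = 0.9729
N(d₁) = N(0.19) = 0.5753;  N(d₂) = N(-0.06) = 0.4761
C = 415·0.5753 − 420·0.9729·0.4761 = 238.7495 − 194.5430 = 44.2065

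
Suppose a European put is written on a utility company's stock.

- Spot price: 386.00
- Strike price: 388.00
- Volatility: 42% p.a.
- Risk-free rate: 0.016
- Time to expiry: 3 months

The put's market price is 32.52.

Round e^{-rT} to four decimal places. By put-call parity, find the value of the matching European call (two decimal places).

e^(−rT) = e^(−0.016·0.25) = 0.9960
Put-call parity: C − P = S − K·e^(−rT) = 386 − 388·0.9960 = 386 − 386.4480 = -0.4480
C = P + (C − P) = 32.52 + (-0.4480) = 32.0720

32.07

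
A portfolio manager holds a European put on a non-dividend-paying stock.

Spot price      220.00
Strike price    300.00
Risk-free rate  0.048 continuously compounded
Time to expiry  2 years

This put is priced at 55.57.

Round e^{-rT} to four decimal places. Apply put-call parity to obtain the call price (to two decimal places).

3.02

exp(−rT) = exp(−0.048·2) = 0.9085
Put-call parity: C − P = S − K·e^(−rT) = 220 − 300·0.9085 = 220 − 272.5500 = -52.5500
C = P + (C − P) = 55.57 + (-52.5500) = 3.0200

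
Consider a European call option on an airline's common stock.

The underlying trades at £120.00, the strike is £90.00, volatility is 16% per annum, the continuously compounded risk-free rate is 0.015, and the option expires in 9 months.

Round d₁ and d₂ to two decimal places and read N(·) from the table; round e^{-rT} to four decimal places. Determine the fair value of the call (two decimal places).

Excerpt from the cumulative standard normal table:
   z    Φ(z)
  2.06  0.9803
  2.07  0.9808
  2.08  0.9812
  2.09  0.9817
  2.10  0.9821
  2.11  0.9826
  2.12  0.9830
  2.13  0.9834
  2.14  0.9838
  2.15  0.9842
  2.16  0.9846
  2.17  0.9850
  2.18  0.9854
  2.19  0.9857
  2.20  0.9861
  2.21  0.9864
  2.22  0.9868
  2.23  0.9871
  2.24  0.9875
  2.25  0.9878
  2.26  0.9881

σ√T = 0.16 × 0.8660 = 0.1386
d₁ = [ln(120/90) + (0.015 + 0.16²/2)·0.75] / 0.1386 = [0.2877 + 0.0209] / 0.1386 = 2.2266 which rounds to 2.23
d₂ = d₁ − σ√T = 2.2266 − 0.1386 = 2.0881 which rounds to 2.09
e^(−rT) = e^(−0.015·0.75) = 0.9888
C = 120·N(2.23) − 90·0.9888·N(2.09) = 120·0.9871 − 90·0.9888·0.9817 = 118.4520 − 87.3634 = 31.0886

£31.09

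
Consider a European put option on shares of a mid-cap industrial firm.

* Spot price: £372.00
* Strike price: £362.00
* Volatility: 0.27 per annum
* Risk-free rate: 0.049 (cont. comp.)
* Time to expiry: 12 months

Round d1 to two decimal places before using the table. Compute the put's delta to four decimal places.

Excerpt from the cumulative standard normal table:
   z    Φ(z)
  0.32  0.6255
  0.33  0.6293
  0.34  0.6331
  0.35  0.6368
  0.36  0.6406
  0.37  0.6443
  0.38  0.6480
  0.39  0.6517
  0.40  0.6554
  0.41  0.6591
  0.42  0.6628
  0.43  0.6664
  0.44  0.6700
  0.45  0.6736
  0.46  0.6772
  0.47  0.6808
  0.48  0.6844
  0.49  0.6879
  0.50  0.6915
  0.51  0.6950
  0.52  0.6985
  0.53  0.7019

σ√T = 0.27 × 1.0000 = 0.2700
d₁ = [ln(372/362) + (0.049 + ½·0.27²)·1] / (σ√T) = (0.0272 + 0.0854) / 0.2700 = 0.4174 ≈ 0.42
N(d₁) = N(0.42) = 0.6628
Δ_put = N(d₁) − 1 = 0.6628 − 1 = -0.3372

-0.3372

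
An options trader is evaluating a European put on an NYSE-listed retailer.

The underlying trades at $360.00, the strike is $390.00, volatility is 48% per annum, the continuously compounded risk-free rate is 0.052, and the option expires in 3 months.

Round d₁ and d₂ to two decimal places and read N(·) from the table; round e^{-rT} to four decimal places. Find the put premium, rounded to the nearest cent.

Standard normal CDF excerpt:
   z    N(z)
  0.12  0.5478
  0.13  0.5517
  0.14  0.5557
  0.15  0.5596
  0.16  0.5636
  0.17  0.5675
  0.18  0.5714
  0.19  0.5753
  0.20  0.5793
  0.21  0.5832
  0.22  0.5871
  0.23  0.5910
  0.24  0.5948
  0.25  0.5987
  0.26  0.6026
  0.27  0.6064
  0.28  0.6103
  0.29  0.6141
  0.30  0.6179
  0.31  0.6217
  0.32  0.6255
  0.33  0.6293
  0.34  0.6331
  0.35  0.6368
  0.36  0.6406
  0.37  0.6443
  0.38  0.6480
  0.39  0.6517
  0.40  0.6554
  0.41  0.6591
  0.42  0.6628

$49.41

T = 0.25;  σ√T = 0.2400
d₁ = [ln(360/390) + (0.052 + 0.48²/2)·0.25] / 0.2400 = [-0.0800 + 0.0418] / 0.2400 = -0.1593 ≈ -0.16
d₂ = d₁ − σ√T = -0.1593 − 0.2400 = -0.3993 ≈ -0.40
e^(−rT) = e^(−0.052·0.25) = 0.9871
P = 390·0.9871·N(0.40) − 360·N(0.16) = 390·0.9871·0.6554 − 360·0.5636 = 252.3087 − 202.8960 = 49.4127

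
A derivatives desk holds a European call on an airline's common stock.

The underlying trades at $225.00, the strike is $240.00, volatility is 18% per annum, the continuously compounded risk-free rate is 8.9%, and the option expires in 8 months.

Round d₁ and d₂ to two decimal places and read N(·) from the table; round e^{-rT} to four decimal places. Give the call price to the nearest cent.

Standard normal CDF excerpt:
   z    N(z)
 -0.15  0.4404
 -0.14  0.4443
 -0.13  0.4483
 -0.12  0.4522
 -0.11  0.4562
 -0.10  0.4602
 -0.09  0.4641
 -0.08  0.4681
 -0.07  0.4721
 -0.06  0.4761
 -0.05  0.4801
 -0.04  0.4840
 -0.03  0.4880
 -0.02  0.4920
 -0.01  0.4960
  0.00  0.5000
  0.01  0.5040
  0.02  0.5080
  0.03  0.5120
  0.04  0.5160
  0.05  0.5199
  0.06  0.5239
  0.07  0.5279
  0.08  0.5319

σ√T = 0.18 × 0.8165 = 0.1470
d₁ = [ln(225/240) + (0.089 + 0.18²/2)·0.6667] / 0.1470 = [-0.0645 + 0.0701] / 0.1470 = 0.0381 which rounds to 0.04
d₂ = d₁ − σ√T = 0.0381 − 0.1470 = -0.1089 which rounds to -0.11
exp(−rT) = exp(−0.089·0.6667) = 0.9424
N(d₁) = N(0.04) = 0.5160;  N(d₂) = N(-0.11) = 0.4562
C = 225·0.5160 − 240·0.9424·0.4562 = 116.1000 − 103.1815 = 12.9185

$12.92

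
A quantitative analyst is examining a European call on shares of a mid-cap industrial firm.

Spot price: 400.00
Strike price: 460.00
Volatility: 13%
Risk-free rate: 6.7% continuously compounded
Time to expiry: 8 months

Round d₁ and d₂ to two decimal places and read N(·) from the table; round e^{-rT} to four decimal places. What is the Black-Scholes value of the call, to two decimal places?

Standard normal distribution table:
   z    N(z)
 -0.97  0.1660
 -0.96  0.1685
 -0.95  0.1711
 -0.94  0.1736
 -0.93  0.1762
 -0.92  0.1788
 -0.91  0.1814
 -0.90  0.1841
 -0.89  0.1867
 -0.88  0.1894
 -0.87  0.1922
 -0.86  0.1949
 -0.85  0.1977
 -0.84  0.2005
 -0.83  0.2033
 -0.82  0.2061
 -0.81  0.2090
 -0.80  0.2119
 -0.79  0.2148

σ√T = 0.13 × 0.8165 = 0.1061
ln(S/K) + (r + σ²/2)T = ln(400/460) + (0.067 + 0.13²/2)·0.6667 = -0.1398 + 0.0503 = -0.0895
d₁ = -0.0895 / 0.1061 = -0.8428 ≈ -0.84
d₂ = d₁ − σ√T = -0.8428 − 0.1061 = -0.9490 ≈ -0.95
exp(−rT) = exp(−0.067·0.6667) = 0.9563
N(d₁) = N(-0.84) = 0.2005;  N(d₂) = N(-0.95) = 0.1711
C = 400·0.2005 − 460·0.9563·0.1711 = 80.2000 − 75.2665 = 4.9335

4.93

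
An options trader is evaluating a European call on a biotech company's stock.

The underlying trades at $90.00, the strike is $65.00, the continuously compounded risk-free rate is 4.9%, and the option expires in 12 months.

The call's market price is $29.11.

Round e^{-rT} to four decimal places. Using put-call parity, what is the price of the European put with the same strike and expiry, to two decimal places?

$1.00

e^(−rT) = e^(−0.049·1) = 0.9522
Put-call parity: C − P = S − K·e^(−rT) = 90 − 65·0.9522 = 90 − 61.8930 = 28.1070
P = C − (C − P) = 29.11 − (28.1070) = 1.0030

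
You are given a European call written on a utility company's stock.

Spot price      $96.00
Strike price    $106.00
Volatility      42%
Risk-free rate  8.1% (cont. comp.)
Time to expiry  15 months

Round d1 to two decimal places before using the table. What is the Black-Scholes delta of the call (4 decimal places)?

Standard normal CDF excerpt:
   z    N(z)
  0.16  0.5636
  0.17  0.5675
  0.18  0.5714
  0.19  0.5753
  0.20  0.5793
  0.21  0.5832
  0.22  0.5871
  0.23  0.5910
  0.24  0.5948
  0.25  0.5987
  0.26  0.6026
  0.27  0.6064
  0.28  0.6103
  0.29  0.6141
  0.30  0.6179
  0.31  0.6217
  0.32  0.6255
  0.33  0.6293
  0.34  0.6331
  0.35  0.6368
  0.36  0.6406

0.5948

T = 1.25;  σ√T = 0.4696
d₁ = [ln(96/106) + (0.081 + 0.42²/2)·1.25] / 0.4696 = [-0.0991 + 0.2115] / 0.4696 = 0.2394 which rounds to 0.24
N(d₁) = N(0.24) = 0.5948
Δ_call = N(d₁) = 0.5948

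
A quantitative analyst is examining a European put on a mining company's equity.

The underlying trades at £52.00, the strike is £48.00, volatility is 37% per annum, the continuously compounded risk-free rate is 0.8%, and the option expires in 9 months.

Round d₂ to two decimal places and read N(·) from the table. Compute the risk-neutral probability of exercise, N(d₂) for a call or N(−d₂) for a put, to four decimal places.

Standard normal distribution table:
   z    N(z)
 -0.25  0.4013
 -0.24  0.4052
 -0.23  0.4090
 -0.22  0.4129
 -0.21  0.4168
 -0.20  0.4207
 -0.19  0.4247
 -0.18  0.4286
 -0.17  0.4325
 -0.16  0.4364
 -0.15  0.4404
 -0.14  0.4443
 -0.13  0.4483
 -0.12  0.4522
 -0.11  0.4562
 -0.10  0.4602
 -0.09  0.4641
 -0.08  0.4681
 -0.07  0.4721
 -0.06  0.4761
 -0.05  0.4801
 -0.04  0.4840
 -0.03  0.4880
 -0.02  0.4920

σ√T = 0.37 × 0.8660 = 0.3204
ln(S/K) + (r + σ²/2)T = ln(52/48) + (0.008 + 0.37²/2)·0.75 = 0.0800 + 0.0573 = 0.1374
d₁ = 0.1374 / 0.3204 = 0.4287 → 0.43
d₂ = d₁ − σ√T = 0.4287 − 0.3204 = 0.1083 → 0.11
Risk-neutral Pr[S_T < K] = N(−d₂) = N(-0.11) = 0.4562

0.4562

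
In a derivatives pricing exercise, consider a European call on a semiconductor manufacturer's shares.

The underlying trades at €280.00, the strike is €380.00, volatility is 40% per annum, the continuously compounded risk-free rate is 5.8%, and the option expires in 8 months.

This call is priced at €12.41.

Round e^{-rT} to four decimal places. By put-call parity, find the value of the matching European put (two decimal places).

€98.01

e^(−rT) = e^(−0.058·0.6667) = 0.9621
Put-call parity: C − P = S − K·e^(−rT) = 280 − 380·0.9621 = 280 − 365.5980 = -85.5980
P = C − (C − P) = 12.41 − (-85.5980) = 98.0080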